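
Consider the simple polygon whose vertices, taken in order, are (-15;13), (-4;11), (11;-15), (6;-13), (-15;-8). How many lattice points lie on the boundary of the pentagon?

25

The number of boundary lattice points is Σ gcd(|Δx|,|Δy|) = gcd(11,2) + gcd(15,26) + gcd(5,2) + gcd(21,5) + gcd(0,21) = 1+1+1+1+21 = 25.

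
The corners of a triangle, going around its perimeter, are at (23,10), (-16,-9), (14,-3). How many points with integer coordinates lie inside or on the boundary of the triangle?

The shoelace formula gives twice the area as |(23·(-9) − (-16)·10) + ((-16)·(-3) − 14·(-9)) + (14·10 − 23·(-3))| = 336, so the area is 168.
Along each edge there are gcd(|Δx|,|Δy|)+1 lattice points, so counting each shared vertex once the boundary has gcd(39,19) + gcd(30,6) + gcd(9,13) = 1+6+1 = 8.
Pick's theorem gives I = A − B/2 + 1 = 168 − 8/2 + 1 = 165, so the closed region contains I + B = 165 + 8 = 173 lattice points.

173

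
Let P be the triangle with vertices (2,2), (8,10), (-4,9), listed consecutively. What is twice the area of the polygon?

90

By the shoelace formula, twice the signed area is |[2·10 − 8·2] + [8·9 − (-4)·10] + [(-4)·2 − 2·9]| = 90, so the area is 45.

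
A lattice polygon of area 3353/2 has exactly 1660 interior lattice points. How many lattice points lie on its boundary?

Pick's theorem gives A = I + B/2 − 1, so B = 2(A − I + 1) = 2(3353/2 − 1660 + 1) = 35.

35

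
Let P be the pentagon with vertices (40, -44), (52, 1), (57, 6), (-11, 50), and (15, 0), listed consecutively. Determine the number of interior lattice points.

The shoelace formula gives twice the area as |[40·1 − 52·(-44)] + [52·6 − 57·1] + [57·50 − (-11)·6] + [(-11)·0 − 15·50] + [15·(-44) − 40·0]| = 4089, so the area is 4089/2.
The number of boundary lattice points is Σ gcd(|Δx|,|Δy|) = gcd(12,45) + gcd(5,5) + gcd(68,44) + gcd(26,50) + gcd(25,44) = 3+5+4+2+1 = 15.
Pick's theorem gives I = A − B/2 + 1 = 4089/2 − 15/2 + 1 = 2038.

2038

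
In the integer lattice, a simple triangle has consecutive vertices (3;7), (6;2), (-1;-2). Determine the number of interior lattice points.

23

Using the shoelace formula, 2A = |[3·2 − 6·7] + [6·(-2) − (-1)·2] + [(-1)·7 − 3·(-2)]| = 47, so the area is 23.5.
Along each edge there are gcd(|Δx|,|Δy|)+1 lattice points, so counting each shared vertex once the boundary has gcd(3,5) + gcd(7,4) + gcd(4,9) = 1+1+1 = 3.
Pick's theorem gives I = A − B/2 + 1 = 23.5 − 3/2 + 1 = 23.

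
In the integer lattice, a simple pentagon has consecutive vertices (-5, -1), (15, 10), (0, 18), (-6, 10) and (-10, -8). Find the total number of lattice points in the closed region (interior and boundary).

235

The shoelace formula gives twice the area as |[(-5)·10 − 15·(-1)] + [15·18 − 0·10] + [0·10 − (-6)·18] + [(-6)·(-8) − (-10)·10] + [(-10)·(-1) − (-5)·(-8)]| = 461, so the area is 230.5.
Summing gcd(|Δx|,|Δy|) over the edges gives the boundary count: gcd(20,11) + gcd(15,8) + gcd(6,8) + gcd(4,18) + gcd(5,7) = 1+1+2+2+1 = 7.
Pick's theorem gives I = A − B/2 + 1 = 230.5 − 7/2 + 1 = 228, so the closed region contains I + B = 228 + 7 = 235 lattice points.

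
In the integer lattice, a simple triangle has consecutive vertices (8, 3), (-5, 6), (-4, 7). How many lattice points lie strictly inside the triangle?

Using the shoelace formula, 2A = |[8·6 − (-5)·3] + [(-5)·7 − (-4)·6] + [(-4)·3 − 8·7]| = 16, so the area is 8.
The number of boundary lattice points is Σ gcd(|Δx|,|Δy|) = gcd(13,3) + gcd(1,1) + gcd(12,4) = 1+1+4 = 6.
By Pick's theorem A = I + B/2 − 1, so I = 8 − 6/2 + 1 = 6.

6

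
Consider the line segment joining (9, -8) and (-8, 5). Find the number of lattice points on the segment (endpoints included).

2

The number of lattice points on a segment between lattice points is gcd(|Δx|,|Δy|) + 1 = gcd(17,13) + 1 = 1 + 1 = 2.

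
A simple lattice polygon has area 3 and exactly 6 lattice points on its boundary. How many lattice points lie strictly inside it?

From Pick's theorem, I = A − B/2 + 1 = 3 − 6/2 + 1 = 1.

1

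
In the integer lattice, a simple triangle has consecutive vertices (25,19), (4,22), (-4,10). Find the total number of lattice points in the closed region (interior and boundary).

By the shoelace formula, twice the signed area is |(25·22 − 4·19) + (4·10 − (-4)·22) + ((-4)·19 − 25·10)| = 276, so the area is 138.
Along each edge there are gcd(|Δx|,|Δy|)+1 lattice points, so counting each shared vertex once the boundary has gcd(21,3) + gcd(8,12) + gcd(29,9) = 3+4+1 = 8.
Pick's theorem gives I = A − B/2 + 1 = 138 − 8/2 + 1 = 135, so the closed region contains I + B = 135 + 8 = 143 lattice points.

143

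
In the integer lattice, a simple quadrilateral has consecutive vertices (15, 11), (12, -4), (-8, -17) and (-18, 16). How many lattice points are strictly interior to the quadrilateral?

By the shoelace formula, twice the signed area is |(15·(-4) − 12·11) + (12·(-17) − (-8)·(-4)) + ((-8)·16 − (-18)·(-17)) + ((-18)·11 − 15·16)| = 1300, so the area is 650.
Summing gcd(|Δx|,|Δy|) over the edges gives the boundary count: gcd(3,15) + gcd(20,13) + gcd(10,33) + gcd(33,5) = 3+1+1+1 = 6.
By Pick's theorem A = I + B/2 − 1, so I = 650 − 6/2 + 1 = 648.

648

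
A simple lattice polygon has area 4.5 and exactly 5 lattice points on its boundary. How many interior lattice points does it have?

From Pick's theorem, I = A − B/2 + 1 = 4.5 − 5/2 + 1 = 3.

3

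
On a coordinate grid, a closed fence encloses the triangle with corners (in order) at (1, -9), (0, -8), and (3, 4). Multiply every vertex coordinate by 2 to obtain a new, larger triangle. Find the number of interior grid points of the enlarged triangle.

Using the shoelace formula, 2A = |[1·(-8) − 0·(-9)] + [0·4 − 3·(-8)] + [3·(-9) − 1·4]| = 15, so the area is 15/2.
Along each edge there are gcd(|Δx|,|Δy|)+1 lattice points, so counting each shared vertex once the boundary has gcd(1,1) + gcd(3,12) + gcd(2,13) = 1+3+1 = 5.
Scaling by 2 multiplies the area by 2² = 4 (so the new area is 30) and multiplies the boundary lattice-point count by 2, giving 10.
By Pick's theorem, the interior count of the dilated polygon is 30 − 10/2 + 1 = 26.

26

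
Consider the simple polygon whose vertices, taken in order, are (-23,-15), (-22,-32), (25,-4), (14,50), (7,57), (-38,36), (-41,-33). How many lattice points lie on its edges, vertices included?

The number of boundary lattice points is Σ gcd(|Δx|,|Δy|) = gcd(1,17) + gcd(47,28) + gcd(11,54) + gcd(7,7) + gcd(45,21) + gcd(3,69) + gcd(18,18) = 1+1+1+7+3+3+18 = 34.

34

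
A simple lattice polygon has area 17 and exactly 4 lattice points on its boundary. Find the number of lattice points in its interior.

From Pick's theorem, I = A − B/2 + 1 = 17 − 4/2 + 1 = 16.

16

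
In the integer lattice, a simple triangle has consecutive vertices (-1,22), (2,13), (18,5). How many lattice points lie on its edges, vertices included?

12

Along each edge there are gcd(|Δx|,|Δy|)+1 lattice points, so counting each shared vertex once the boundary has gcd(3,9) + gcd(16,8) + gcd(19,17) = 3+8+1 = 12.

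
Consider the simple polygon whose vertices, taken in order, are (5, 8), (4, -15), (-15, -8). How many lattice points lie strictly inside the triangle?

By the shoelace formula, twice the signed area is |(5·(-15) − 4·8) + (4·(-8) − (-15)·(-15)) + ((-15)·8 − 5·(-8))| = 444, so the area is 222.
Summing gcd(|Δx|,|Δy|) over the edges gives the boundary count: gcd(1,23) + gcd(19,7) + gcd(20,16) = 1+1+4 = 6.
By Pick's theorem A = I + B/2 − 1, so I = 222 − 6/2 + 1 = 220.

220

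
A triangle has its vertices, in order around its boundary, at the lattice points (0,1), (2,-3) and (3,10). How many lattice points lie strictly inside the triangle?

13

Using the shoelace formula, 2A = |[0·(-3) − 2·1] + [2·10 − 3·(-3)] + [3·1 − 0·10]| = 30, so the area is 15.
Summing gcd(|Δx|,|Δy|) over the edges gives the boundary count: gcd(2,4) + gcd(1,13) + gcd(3,9) = 2+1+3 = 6.
By Pick's theorem A = I + B/2 − 1, so I = 15 − 6/2 + 1 = 13.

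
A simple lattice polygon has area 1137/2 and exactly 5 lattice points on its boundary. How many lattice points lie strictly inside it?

From Pick's theorem, I = A − B/2 + 1 = 1137/2 − 5/2 + 1 = 567.

567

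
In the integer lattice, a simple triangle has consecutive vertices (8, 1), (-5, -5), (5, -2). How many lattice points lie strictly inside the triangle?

By the shoelace formula, twice the signed area is |(8·(-5) − (-5)·1) + ((-5)·(-2) − 5·(-5)) + (5·1 − 8·(-2))| = 21, so the area is 10.5.
The number of boundary lattice points is Σ gcd(|Δx|,|Δy|) = gcd(13,6) + gcd(10,3) + gcd(3,3) = 1+1+3 = 5.
By Pick's theorem A = I + B/2 − 1, so I = 10.5 − 5/2 + 1 = 9.

9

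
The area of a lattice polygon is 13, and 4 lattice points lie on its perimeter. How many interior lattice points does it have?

12

From Pick's theorem, I = A − B/2 + 1 = 13 − 4/2 + 1 = 12.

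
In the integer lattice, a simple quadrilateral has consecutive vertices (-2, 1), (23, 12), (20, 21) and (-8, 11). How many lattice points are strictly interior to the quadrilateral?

296

The shoelace formula gives twice the area as |((-2)·12 − 23·1) + (23·21 − 20·12) + (20·11 − (-8)·21) + ((-8)·1 − (-2)·11)| = 598, so the area is 299.
Along each edge there are gcd(|Δx|,|Δy|)+1 lattice points, so counting each shared vertex once the boundary has gcd(25,11) + gcd(3,9) + gcd(28,10) + gcd(6,10) = 1+3+2+2 = 8.
Pick's theorem gives I = A − B/2 + 1 = 299 − 8/2 + 1 = 296.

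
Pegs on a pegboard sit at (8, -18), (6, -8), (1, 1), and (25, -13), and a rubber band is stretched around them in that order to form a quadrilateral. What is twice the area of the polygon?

326

By the shoelace formula, twice the signed area is |[8·(-8) − 6·(-18)] + [6·1 − 1·(-8)] + [1·(-13) − 25·1] + [25·(-18) − 8·(-13)]| = 326, so the area is 163.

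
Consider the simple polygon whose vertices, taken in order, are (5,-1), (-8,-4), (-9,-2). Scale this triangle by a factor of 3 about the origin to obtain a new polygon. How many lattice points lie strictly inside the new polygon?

127

By the shoelace formula, twice the signed area is |[5·(-4) − (-8)·(-1)] + [(-8)·(-2) − (-9)·(-4)] + [(-9)·(-1) − 5·(-2)]| = 29, so the area is 14.5.
Along each edge there are gcd(|Δx|,|Δy|)+1 lattice points, so counting each shared vertex once the boundary has gcd(13,3) + gcd(1,2) + gcd(14,1) = 1+1+1 = 3.
Scaling by 3 multiplies the area by 3² = 9 (so the new area is 261/2) and multiplies the boundary lattice-point count by 3, giving 9.
By Pick's theorem, the interior count of the dilated polygon is 261/2 − 9/2 + 1 = 127.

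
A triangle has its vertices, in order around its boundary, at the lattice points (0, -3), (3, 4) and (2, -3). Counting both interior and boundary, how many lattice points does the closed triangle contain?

By the shoelace formula, twice the signed area is |[0·4 − 3·(-3)] + [3·(-3) − 2·4] + [2·(-3) − 0·(-3)]| = 14, so the area is 7.
Along each edge there are gcd(|Δx|,|Δy|)+1 lattice points, so counting each shared vertex once the boundary has gcd(3,7) + gcd(1,7) + gcd(2,0) = 1+1+2 = 4.
Pick's theorem gives I = A − B/2 + 1 = 7 − 4/2 + 1 = 6, so the closed region contains I + B = 6 + 4 = 10 lattice points.

10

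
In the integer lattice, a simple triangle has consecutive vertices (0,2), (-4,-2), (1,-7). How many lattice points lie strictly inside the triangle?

16

Using the shoelace formula, 2A = |(0·(-2) − (-4)·2) + ((-4)·(-7) − 1·(-2)) + (1·2 − 0·(-7))| = 40, so the area is 20.
Along each edge there are gcd(|Δx|,|Δy|)+1 lattice points, so counting each shared vertex once the boundary has gcd(4,4) + gcd(5,5) + gcd(1,9) = 4+5+1 = 10.
By Pick's theorem A = I + B/2 − 1, so I = 20 − 10/2 + 1 = 16.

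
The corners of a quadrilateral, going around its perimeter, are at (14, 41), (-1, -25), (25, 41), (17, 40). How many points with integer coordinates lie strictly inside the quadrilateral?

The shoelace formula gives twice the area as |(14·(-25) − (-1)·41) + ((-1)·41 − 25·(-25)) + (25·40 − 17·41) + (17·41 − 14·40)| = 715, so the area is 715/2.
Along each edge there are gcd(|Δx|,|Δy|)+1 lattice points, so counting each shared vertex once the boundary has gcd(15,66) + gcd(26,66) + gcd(8,1) + gcd(3,1) = 3+2+1+1 = 7.
Pick's theorem gives I = A − B/2 + 1 = 715/2 − 7/2 + 1 = 355.

355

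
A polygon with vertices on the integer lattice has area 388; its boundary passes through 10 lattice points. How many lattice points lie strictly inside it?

Pick's theorem A = I + B/2 − 1 rearranges to I = A − B/2 + 1 = 388 − 10/2 + 1 = 384.

384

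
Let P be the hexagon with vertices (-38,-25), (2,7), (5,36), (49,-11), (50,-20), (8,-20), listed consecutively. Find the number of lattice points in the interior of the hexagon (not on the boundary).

The shoelace formula gives twice the area as |[(-38)·7 − 2·(-25)] + [2·36 − 5·7] + [5·(-11) − 49·36] + [49·(-20) − 50·(-11)] + [50·(-20) − 8·(-20)] + [8·(-25) − (-38)·(-20)]| = 4228, so the area is 2114.
The number of boundary lattice points is Σ gcd(|Δx|,|Δy|) = gcd(40,32) + gcd(3,29) + gcd(44,47) + gcd(1,9) + gcd(42,0) + gcd(46,5) = 8+1+1+1+42+1 = 54.
By Pick's theorem A = I + B/2 − 1, so I = 2114 − 54/2 + 1 = 2088.

2088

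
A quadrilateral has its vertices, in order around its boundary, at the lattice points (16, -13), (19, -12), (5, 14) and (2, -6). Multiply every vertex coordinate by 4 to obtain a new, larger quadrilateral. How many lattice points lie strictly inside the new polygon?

3123

The shoelace formula gives twice the area as |[16·(-12) − 19·(-13)] + [19·14 − 5·(-12)] + [5·(-6) − 2·14] + [2·(-13) − 16·(-6)]| = 393, so the area is 196.5.
Summing gcd(|Δx|,|Δy|) over the edges gives the boundary count: gcd(3,1) + gcd(14,26) + gcd(3,20) + gcd(14,7) = 1+2+1+7 = 11.
Scaling by 4 multiplies the area by 4² = 16 (so the new area is 3144) and multiplies the boundary lattice-point count by 4, giving 44.
By Pick's theorem, the interior count of the dilated polygon is 3144 − 44/2 + 1 = 3123.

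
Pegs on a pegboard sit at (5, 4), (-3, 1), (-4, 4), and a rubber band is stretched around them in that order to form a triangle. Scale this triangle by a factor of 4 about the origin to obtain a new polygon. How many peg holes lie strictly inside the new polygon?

195

By the shoelace formula, twice the signed area is |(5·1 − (-3)·4) + ((-3)·4 − (-4)·1) + ((-4)·4 − 5·4)| = 27, so the area is 27/2.
Along each edge there are gcd(|Δx|,|Δy|)+1 lattice points, so counting each shared vertex once the boundary has gcd(8,3) + gcd(1,3) + gcd(9,0) = 1+1+9 = 11.
Scaling by 4 multiplies the area by 4² = 16 (so the new area is 216) and multiplies the boundary lattice-point count by 4, giving 44.
By Pick's theorem, the interior count of the dilated polygon is 216 − 44/2 + 1 = 195.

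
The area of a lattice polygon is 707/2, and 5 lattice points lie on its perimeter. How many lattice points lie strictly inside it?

352

Pick's theorem A = I + B/2 − 1 rearranges to I = A − B/2 + 1 = 707/2 − 5/2 + 1 = 352.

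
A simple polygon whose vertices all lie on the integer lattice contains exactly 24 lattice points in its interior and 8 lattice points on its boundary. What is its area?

By Pick's theorem, A = I + B/2 − 1 = 24 + 8/2 − 1 = 27.

27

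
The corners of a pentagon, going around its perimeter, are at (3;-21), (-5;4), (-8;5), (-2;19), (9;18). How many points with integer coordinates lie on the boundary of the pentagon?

8

The number of boundary lattice points is Σ gcd(|Δx|,|Δy|) = gcd(8,25) + gcd(3,1) + gcd(6,14) + gcd(11,1) + gcd(6,39) = 1+1+2+1+3 = 8.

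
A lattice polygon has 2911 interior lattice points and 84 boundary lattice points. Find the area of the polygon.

2952

By Pick's theorem, A = I + B/2 − 1 = 2911 + 84/2 − 1 = 2952.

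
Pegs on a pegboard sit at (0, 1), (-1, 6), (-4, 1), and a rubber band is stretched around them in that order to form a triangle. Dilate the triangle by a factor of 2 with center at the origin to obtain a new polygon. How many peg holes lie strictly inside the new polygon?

35

Using the shoelace formula, 2A = |(0·6 − (-1)·1) + ((-1)·1 − (-4)·6) + ((-4)·1 − 0·1)| = 20, so the area is 10.
The number of boundary lattice points is Σ gcd(|Δx|,|Δy|) = gcd(1,5) + gcd(3,5) + gcd(4,0) = 1+1+4 = 6.
Scaling by 2 multiplies the area by 2² = 4 (so the new area is 40) and multiplies the boundary lattice-point count by 2, giving 12.
By Pick's theorem, the interior count of the dilated polygon is 40 − 12/2 + 1 = 35.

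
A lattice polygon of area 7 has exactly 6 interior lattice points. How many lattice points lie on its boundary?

4

Pick's theorem gives A = I + B/2 − 1, so B = 2(A − I + 1) = 2(7 − 6 + 1) = 4.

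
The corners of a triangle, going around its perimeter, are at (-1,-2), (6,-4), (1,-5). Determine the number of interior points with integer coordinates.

8

Using the shoelace formula, 2A = |((-1)·(-4) − 6·(-2)) + (6·(-5) − 1·(-4)) + (1·(-2) − (-1)·(-5))| = 17, so the area is 17/2.
Along each edge there are gcd(|Δx|,|Δy|)+1 lattice points, so counting each shared vertex once the boundary has gcd(7,2) + gcd(5,1) + gcd(2,3) = 1+1+1 = 3.
Pick's theorem gives I = A − B/2 + 1 = 17/2 − 3/2 + 1 = 8.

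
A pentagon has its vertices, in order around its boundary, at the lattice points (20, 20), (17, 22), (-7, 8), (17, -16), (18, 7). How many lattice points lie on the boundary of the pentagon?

29

The number of boundary lattice points is Σ gcd(|Δx|,|Δy|) = gcd(3,2) + gcd(24,14) + gcd(24,24) + gcd(1,23) + gcd(2,13) = 1+2+24+1+1 = 29.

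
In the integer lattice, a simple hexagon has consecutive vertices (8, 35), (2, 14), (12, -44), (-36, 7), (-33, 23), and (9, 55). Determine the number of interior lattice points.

Using the shoelace formula, 2A = |[8·14 − 2·35] + [2·(-44) − 12·14] + [12·7 − (-36)·(-44)] + [(-36)·23 − (-33)·7] + [(-33)·55 − 9·23] + [9·35 − 8·55]| = 4458, so the area is 2229.
Along each edge there are gcd(|Δx|,|Δy|)+1 lattice points, so counting each shared vertex once the boundary has gcd(6,21) + gcd(10,58) + gcd(48,51) + gcd(3,16) + gcd(42,32) + gcd(1,20) = 3+2+3+1+2+1 = 12.
By Pick's theorem A = I + B/2 − 1, so I = 2229 − 12/2 + 1 = 2224.

2224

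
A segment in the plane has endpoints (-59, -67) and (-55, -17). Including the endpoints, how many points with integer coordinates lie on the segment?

The number of lattice points on a segment between lattice points is gcd(|Δx|,|Δy|) + 1 = gcd(4,50) + 1 = 2 + 1 = 3.

3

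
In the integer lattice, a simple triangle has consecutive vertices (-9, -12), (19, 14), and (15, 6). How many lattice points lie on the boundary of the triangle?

The number of boundary lattice points is Σ gcd(|Δx|,|Δy|) = gcd(28,26) + gcd(4,8) + gcd(24,18) = 2+4+6 = 12.

12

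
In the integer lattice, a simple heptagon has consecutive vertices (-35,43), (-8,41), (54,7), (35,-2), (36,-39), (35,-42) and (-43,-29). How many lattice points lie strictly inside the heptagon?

Using the shoelace formula, 2A = |[(-35)·41 − (-8)·43] + [(-8)·7 − 54·41] + [54·(-2) − 35·7] + [35·(-39) − 36·(-2)] + [36·(-42) − 35·(-39)] + [35·(-29) − (-43)·(-42)] + [(-43)·43 − (-35)·(-29)]| = 10839, so the area is 5419.5.
Along each edge there are gcd(|Δx|,|Δy|)+1 lattice points, so counting each shared vertex once the boundary has gcd(27,2) + gcd(62,34) + gcd(19,9) + gcd(1,37) + gcd(1,3) + gcd(78,13) + gcd(8,72) = 1+2+1+1+1+13+8 = 27.
By Pick's theorem A = I + B/2 − 1, so I = 5419.5 − 27/2 + 1 = 5407.

5407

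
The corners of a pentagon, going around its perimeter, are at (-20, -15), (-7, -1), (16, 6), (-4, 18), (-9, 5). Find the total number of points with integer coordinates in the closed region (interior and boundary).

294

The shoelace formula gives twice the area as |[(-20)·(-1) − (-7)·(-15)] + [(-7)·6 − 16·(-1)] + [16·18 − (-4)·6] + [(-4)·5 − (-9)·18] + [(-9)·(-15) − (-20)·5]| = 578, so the area is 289.
Along each edge there are gcd(|Δx|,|Δy|)+1 lattice points, so counting each shared vertex once the boundary has gcd(13,14) + gcd(23,7) + gcd(20,12) + gcd(5,13) + gcd(11,20) = 1+1+4+1+1 = 8.
Pick's theorem gives I = A − B/2 + 1 = 289 − 8/2 + 1 = 286, so the closed region contains I + B = 286 + 8 = 294 lattice points.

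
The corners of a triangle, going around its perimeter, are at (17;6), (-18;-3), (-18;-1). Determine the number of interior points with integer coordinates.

31

By the shoelace formula, twice the signed area is |[17·(-3) − (-18)·6] + [(-18)·(-1) − (-18)·(-3)] + [(-18)·6 − 17·(-1)]| = 70, so the area is 35.
Along each edge there are gcd(|Δx|,|Δy|)+1 lattice points, so counting each shared vertex once the boundary has gcd(35,9) + gcd(0,2) + gcd(35,7) = 1+2+7 = 10.
By Pick's theorem A = I + B/2 − 1, so I = 35 − 10/2 + 1 = 31.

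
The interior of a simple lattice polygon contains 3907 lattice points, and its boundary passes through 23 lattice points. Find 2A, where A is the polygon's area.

7835

By Pick's theorem, A = I + B/2 − 1 = 3907 + 23/2 − 1 = 7835/2.
Hence 2A = 7835.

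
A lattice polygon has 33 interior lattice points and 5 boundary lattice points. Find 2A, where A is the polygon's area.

69

Pick's theorem states A = I + B/2 − 1, so A = 33 + 5/2 − 1 = 69/2.
Hence 2A = 69.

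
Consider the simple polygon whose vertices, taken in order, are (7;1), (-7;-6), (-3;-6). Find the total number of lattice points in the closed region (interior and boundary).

By the shoelace formula, twice the signed area is |(7·(-6) − (-7)·1) + ((-7)·(-6) − (-3)·(-6)) + ((-3)·1 − 7·(-6))| = 28, so the area is 14.
Along each edge there are gcd(|Δx|,|Δy|)+1 lattice points, so counting each shared vertex once the boundary has gcd(14,7) + gcd(4,0) + gcd(10,7) = 7+4+1 = 12.
Pick's theorem gives I = A − B/2 + 1 = 14 − 12/2 + 1 = 9, so the closed region contains I + B = 9 + 12 = 21 lattice points.

21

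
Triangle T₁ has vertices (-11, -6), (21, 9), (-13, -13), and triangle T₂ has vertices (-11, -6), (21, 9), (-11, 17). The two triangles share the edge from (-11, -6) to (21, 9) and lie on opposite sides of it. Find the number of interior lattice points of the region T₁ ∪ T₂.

449

The union is the simple quadrilateral with vertices (-11, -6), (-13, -13), (21, 9), (-11, 17) in order.
Using the shoelace formula, 2A = |[(-11)·(-13) − (-13)·(-6)] + [(-13)·9 − 21·(-13)] + [21·17 − (-11)·9] + [(-11)·(-6) − (-11)·17]| = 930, so the area is 465.
Summing gcd(|Δx|,|Δy|) over the edges gives the boundary count: gcd(2,7) + gcd(34,22) + gcd(32,8) + gcd(0,23) = 1+2+8+23 = 34.
By Pick's theorem I = A − B/2 + 1 = 465 − 34/2 + 1 = 449.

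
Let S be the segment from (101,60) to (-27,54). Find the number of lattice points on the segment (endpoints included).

3

The number of lattice points on a segment between lattice points is gcd(|Δx|,|Δy|) + 1 = gcd(128,6) + 1 = 2 + 1 = 3.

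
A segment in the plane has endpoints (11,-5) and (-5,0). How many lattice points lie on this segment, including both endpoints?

2

The number of lattice points on a segment between lattice points is gcd(|Δx|,|Δy|) + 1 = gcd(16,5) + 1 = 1 + 1 = 2.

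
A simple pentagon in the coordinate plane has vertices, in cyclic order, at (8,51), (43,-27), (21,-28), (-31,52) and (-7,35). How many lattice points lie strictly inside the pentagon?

2087

Using the shoelace formula, 2A = |[8·(-27) − 43·51] + [43·(-28) − 21·(-27)] + [21·52 − (-31)·(-28)] + [(-31)·35 − (-7)·52] + [(-7)·51 − 8·35]| = 4180, so the area is 2090.
Along each edge there are gcd(|Δx|,|Δy|)+1 lattice points, so counting each shared vertex once the boundary has gcd(35,78) + gcd(22,1) + gcd(52,80) + gcd(24,17) + gcd(15,16) = 1+1+4+1+1 = 8.
By Pick's theorem A = I + B/2 − 1, so I = 2090 − 8/2 + 1 = 2087.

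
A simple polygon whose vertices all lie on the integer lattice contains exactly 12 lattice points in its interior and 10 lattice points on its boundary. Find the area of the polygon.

16

Pick's theorem states A = I + B/2 − 1, so A = 12 + 10/2 − 1 = 16.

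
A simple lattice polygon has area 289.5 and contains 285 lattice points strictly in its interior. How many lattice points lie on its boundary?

11

Pick's theorem gives A = I + B/2 − 1, so B = 2(A − I + 1) = 2(289.5 − 285 + 1) = 11.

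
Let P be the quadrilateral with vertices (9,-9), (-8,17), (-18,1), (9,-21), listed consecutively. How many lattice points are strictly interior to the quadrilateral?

The shoelace formula gives twice the area as |(9·17 − (-8)·(-9)) + ((-8)·1 − (-18)·17) + ((-18)·(-21) − 9·1) + (9·(-9) − 9·(-21))| = 856, so the area is 428.
Along each edge there are gcd(|Δx|,|Δy|)+1 lattice points, so counting each shared vertex once the boundary has gcd(17,26) + gcd(10,16) + gcd(27,22) + gcd(0,12) = 1+2+1+12 = 16.
Pick's theorem gives I = A − B/2 + 1 = 428 − 16/2 + 1 = 421.

421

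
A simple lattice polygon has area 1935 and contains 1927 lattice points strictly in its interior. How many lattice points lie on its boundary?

Pick's theorem gives A = I + B/2 − 1, so B = 2(A − I + 1) = 2(1935 − 1927 + 1) = 18.

18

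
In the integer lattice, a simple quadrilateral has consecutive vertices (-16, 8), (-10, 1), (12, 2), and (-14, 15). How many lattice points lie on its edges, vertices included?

16

Along each edge there are gcd(|Δx|,|Δy|)+1 lattice points, so counting each shared vertex once the boundary has gcd(6,7) + gcd(22,1) + gcd(26,13) + gcd(2,7) = 1+1+13+1 = 16.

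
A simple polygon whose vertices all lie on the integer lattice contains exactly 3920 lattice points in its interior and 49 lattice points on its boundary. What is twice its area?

Pick's theorem states A = I + B/2 − 1, so A = 3920 + 49/2 − 1 = 7887/2.
Hence 2A = 7887.

7887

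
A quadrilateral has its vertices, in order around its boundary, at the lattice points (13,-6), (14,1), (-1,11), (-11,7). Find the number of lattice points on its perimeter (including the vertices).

9

Along each edge there are gcd(|Δx|,|Δy|)+1 lattice points, so counting each shared vertex once the boundary has gcd(1,7) + gcd(15,10) + gcd(10,4) + gcd(24,13) = 1+5+2+1 = 9.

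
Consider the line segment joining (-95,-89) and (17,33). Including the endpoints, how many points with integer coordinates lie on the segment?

3

The number of lattice points on a segment between lattice points is gcd(|Δx|,|Δy|) + 1 = gcd(112,122) + 1 = 2 + 1 = 3.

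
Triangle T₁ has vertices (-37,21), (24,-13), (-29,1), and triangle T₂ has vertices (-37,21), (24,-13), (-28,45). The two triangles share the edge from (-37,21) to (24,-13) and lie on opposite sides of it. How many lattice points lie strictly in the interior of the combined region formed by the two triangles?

The union is the simple quadrilateral with vertices (-37,21), (-29,1), (24,-13), (-28,45) in order.
By the shoelace formula, twice the signed area is |((-37)·1 − (-29)·21) + ((-29)·(-13) − 24·1) + (24·45 − (-28)·(-13)) + ((-28)·21 − (-37)·45)| = 2718, so the area is 1359.
Summing gcd(|Δx|,|Δy|) over the edges gives the boundary count: gcd(8,20) + gcd(53,14) + gcd(52,58) + gcd(9,24) = 4+1+2+3 = 10.
By Pick's theorem I = A − B/2 + 1 = 1359 − 10/2 + 1 = 1355.

1355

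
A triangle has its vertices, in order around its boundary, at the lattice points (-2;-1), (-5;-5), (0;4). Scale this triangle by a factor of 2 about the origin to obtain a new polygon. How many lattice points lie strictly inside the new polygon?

The shoelace formula gives twice the area as |[(-2)·(-5) − (-5)·(-1)] + [(-5)·4 − 0·(-5)] + [0·(-1) − (-2)·4]| = 7, so the area is 3.5.
Summing gcd(|Δx|,|Δy|) over the edges gives the boundary count: gcd(3,4) + gcd(5,9) + gcd(2,5) = 1+1+1 = 3.
Scaling by 2 multiplies the area by 2² = 4 (so the new area is 14) and multiplies the boundary lattice-point count by 2, giving 6.
By Pick's theorem, the interior count of the dilated polygon is 14 − 6/2 + 1 = 12.

12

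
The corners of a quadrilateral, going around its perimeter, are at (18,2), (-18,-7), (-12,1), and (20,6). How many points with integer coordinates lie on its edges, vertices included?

14

Summing gcd(|Δx|,|Δy|) over the edges gives the boundary count: gcd(36,9) + gcd(6,8) + gcd(32,5) + gcd(2,4) = 9+2+1+2 = 14.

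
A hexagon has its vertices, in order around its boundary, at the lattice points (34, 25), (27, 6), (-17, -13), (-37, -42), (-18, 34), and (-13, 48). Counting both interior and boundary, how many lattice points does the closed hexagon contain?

By the shoelace formula, twice the signed area is |(34·6 − 27·25) + (27·(-13) − (-17)·6) + ((-17)·(-42) − (-37)·(-13)) + ((-37)·34 − (-18)·(-42)) + ((-18)·48 − (-13)·34) + ((-13)·25 − 34·48)| = 4880, so the area is 2440.
Summing gcd(|Δx|,|Δy|) over the edges gives the boundary count: gcd(7,19) + gcd(44,19) + gcd(20,29) + gcd(19,76) + gcd(5,14) + gcd(47,23) = 1+1+1+19+1+1 = 24.
Pick's theorem gives I = A − B/2 + 1 = 2440 − 24/2 + 1 = 2429, so the closed region contains I + B = 2429 + 24 = 2453 lattice points.

2453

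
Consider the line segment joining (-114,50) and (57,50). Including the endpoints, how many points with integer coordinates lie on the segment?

The number of lattice points on a segment between lattice points is gcd(|Δx|,|Δy|) + 1 = gcd(171,0) + 1 = 171 + 1 = 172.

172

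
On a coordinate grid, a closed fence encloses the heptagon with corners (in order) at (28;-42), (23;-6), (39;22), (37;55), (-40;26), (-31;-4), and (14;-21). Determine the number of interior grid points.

3844

Using the shoelace formula, 2A = |[28·(-6) − 23·(-42)] + [23·22 − 39·(-6)] + [39·55 − 37·22] + [37·26 − (-40)·55] + [(-40)·(-4) − (-31)·26] + [(-31)·(-21) − 14·(-4)] + [14·(-42) − 28·(-21)]| = 7704, so the area is 3852.
Summing gcd(|Δx|,|Δy|) over the edges gives the boundary count: gcd(5,36) + gcd(16,28) + gcd(2,33) + gcd(77,29) + gcd(9,30) + gcd(45,17) + gcd(14,21) = 1+4+1+1+3+1+7 = 18.
Pick's theorem gives I = A − B/2 + 1 = 3852 − 18/2 + 1 = 3844.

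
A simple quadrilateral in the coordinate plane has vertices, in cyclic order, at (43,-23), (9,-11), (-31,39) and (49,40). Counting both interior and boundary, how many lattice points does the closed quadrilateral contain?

Using the shoelace formula, 2A = |[43·(-11) − 9·(-23)] + [9·39 − (-31)·(-11)] + [(-31)·40 − 49·39] + [49·(-23) − 43·40]| = 6254, so the area is 3127.
Along each edge there are gcd(|Δx|,|Δy|)+1 lattice points, so counting each shared vertex once the boundary has gcd(34,12) + gcd(40,50) + gcd(80,1) + gcd(6,63) = 2+10+1+3 = 16.
Pick's theorem gives I = A − B/2 + 1 = 3127 − 16/2 + 1 = 3120, so the closed region contains I + B = 3120 + 16 = 3136 lattice points.

3136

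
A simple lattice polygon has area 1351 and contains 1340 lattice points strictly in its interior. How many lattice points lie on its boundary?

Pick's theorem gives A = I + B/2 − 1, so B = 2(A − I + 1) = 2(1351 − 1340 + 1) = 24.

24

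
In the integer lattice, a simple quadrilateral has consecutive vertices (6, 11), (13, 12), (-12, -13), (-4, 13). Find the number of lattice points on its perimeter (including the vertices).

Summing gcd(|Δx|,|Δy|) over the edges gives the boundary count: gcd(7,1) + gcd(25,25) + gcd(8,26) + gcd(10,2) = 1+25+2+2 = 30.

30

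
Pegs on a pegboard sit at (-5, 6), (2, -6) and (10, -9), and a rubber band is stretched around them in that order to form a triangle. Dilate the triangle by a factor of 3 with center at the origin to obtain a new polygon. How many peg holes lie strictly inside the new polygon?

Using the shoelace formula, 2A = |((-5)·(-6) − 2·6) + (2·(-9) − 10·(-6)) + (10·6 − (-5)·(-9))| = 75, so the area is 75/2.
Along each edge there are gcd(|Δx|,|Δy|)+1 lattice points, so counting each shared vertex once the boundary has gcd(7,12) + gcd(8,3) + gcd(15,15) = 1+1+15 = 17.
Scaling by 3 multiplies the area by 3² = 9 (so the new area is 675/2) and multiplies the boundary lattice-point count by 3, giving 51.
By Pick's theorem, the interior count of the dilated polygon is 675/2 − 51/2 + 1 = 313.

313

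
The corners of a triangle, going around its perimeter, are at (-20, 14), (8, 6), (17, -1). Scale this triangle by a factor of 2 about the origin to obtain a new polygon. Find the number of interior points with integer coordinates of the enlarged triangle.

243

Using the shoelace formula, 2A = |((-20)·6 − 8·14) + (8·(-1) − 17·6) + (17·14 − (-20)·(-1))| = 124, so the area is 62.
The number of boundary lattice points is Σ gcd(|Δx|,|Δy|) = gcd(28,8) + gcd(9,7) + gcd(37,15) = 4+1+1 = 6.
Scaling by 2 multiplies the area by 2² = 4 (so the new area is 248) and multiplies the boundary lattice-point count by 2, giving 12.
By Pick's theorem, the interior count of the dilated polygon is 248 − 12/2 + 1 = 243.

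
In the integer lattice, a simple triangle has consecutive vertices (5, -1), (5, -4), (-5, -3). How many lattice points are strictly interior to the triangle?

The shoelace formula gives twice the area as |(5·(-4) − 5·(-1)) + (5·(-3) − (-5)·(-4)) + ((-5)·(-1) − 5·(-3))| = 30, so the area is 15.
Summing gcd(|Δx|,|Δy|) over the edges gives the boundary count: gcd(0,3) + gcd(10,1) + gcd(10,2) = 3+1+2 = 6.
By Pick's theorem A = I + B/2 − 1, so I = 15 − 6/2 + 1 = 13.

13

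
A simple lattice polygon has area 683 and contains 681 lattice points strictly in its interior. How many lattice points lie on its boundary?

6

Pick's theorem gives A = I + B/2 − 1, so B = 2(A − I + 1) = 2(683 − 681 + 1) = 6.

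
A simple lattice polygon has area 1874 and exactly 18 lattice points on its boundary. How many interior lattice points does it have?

Pick's theorem A = I + B/2 − 1 rearranges to I = A − B/2 + 1 = 1874 − 18/2 + 1 = 1866.

1866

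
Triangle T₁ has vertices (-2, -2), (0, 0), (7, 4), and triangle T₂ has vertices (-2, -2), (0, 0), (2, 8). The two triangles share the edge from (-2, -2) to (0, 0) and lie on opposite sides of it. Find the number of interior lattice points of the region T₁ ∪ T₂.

6

The union is the simple quadrilateral with vertices (-2, -2), (7, 4), (0, 0), (2, 8) in order.
Using the shoelace formula, 2A = |[(-2)·4 − 7·(-2)] + [7·0 − 0·4] + [0·8 − 2·0] + [2·(-2) − (-2)·8]| = 18, so the area is 9.
Along each edge there are gcd(|Δx|,|Δy|)+1 lattice points, so counting each shared vertex once the boundary has gcd(9,6) + gcd(7,4) + gcd(2,8) + gcd(4,10) = 3+1+2+2 = 8.
By Pick's theorem I = A − B/2 + 1 = 9 − 8/2 + 1 = 6.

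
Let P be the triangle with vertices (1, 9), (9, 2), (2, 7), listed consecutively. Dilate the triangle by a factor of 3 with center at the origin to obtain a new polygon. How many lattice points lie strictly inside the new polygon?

By the shoelace formula, twice the signed area is |(1·2 − 9·9) + (9·7 − 2·2) + (2·9 − 1·7)| = 9, so the area is 9/2.
Along each edge there are gcd(|Δx|,|Δy|)+1 lattice points, so counting each shared vertex once the boundary has gcd(8,7) + gcd(7,5) + gcd(1,2) = 1+1+1 = 3.
Scaling by 3 multiplies the area by 3² = 9 (so the new area is 81/2) and multiplies the boundary lattice-point count by 3, giving 9.
By Pick's theorem, the interior count of the dilated polygon is 81/2 − 9/2 + 1 = 37.

37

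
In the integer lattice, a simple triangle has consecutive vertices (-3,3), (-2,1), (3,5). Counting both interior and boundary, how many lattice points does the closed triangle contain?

10

The shoelace formula gives twice the area as |[(-3)·1 − (-2)·3] + [(-2)·5 − 3·1] + [3·3 − (-3)·5]| = 14, so the area is 7.
The number of boundary lattice points is Σ gcd(|Δx|,|Δy|) = gcd(1,2) + gcd(5,4) + gcd(6,2) = 1+1+2 = 4.
Pick's theorem gives I = A − B/2 + 1 = 7 − 4/2 + 1 = 6, so the closed region contains I + B = 6 + 4 = 10 lattice points.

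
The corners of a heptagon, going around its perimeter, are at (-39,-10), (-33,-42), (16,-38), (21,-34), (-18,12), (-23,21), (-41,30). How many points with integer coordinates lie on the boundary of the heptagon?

The number of boundary lattice points is Σ gcd(|Δx|,|Δy|) = gcd(6,32) + gcd(49,4) + gcd(5,4) + gcd(39,46) + gcd(5,9) + gcd(18,9) + gcd(2,40) = 2+1+1+1+1+9+2 = 17.

17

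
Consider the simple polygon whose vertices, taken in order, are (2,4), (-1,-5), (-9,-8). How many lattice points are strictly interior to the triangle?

The shoelace formula gives twice the area as |(2·(-5) − (-1)·4) + ((-1)·(-8) − (-9)·(-5)) + ((-9)·4 − 2·(-8))| = 63, so the area is 63/2.
The number of boundary lattice points is Σ gcd(|Δx|,|Δy|) = gcd(3,9) + gcd(8,3) + gcd(11,12) = 3+1+1 = 5.
Pick's theorem gives I = A − B/2 + 1 = 63/2 − 5/2 + 1 = 30.

30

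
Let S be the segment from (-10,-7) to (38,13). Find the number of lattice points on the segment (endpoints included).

5

The number of lattice points on a segment between lattice points is gcd(|Δx|,|Δy|) + 1 = gcd(48,20) + 1 = 4 + 1 = 5.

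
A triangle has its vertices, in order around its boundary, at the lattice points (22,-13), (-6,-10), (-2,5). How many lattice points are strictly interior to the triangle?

By the shoelace formula, twice the signed area is |[22·(-10) − (-6)·(-13)] + [(-6)·5 − (-2)·(-10)] + [(-2)·(-13) − 22·5]| = 432, so the area is 216.
Summing gcd(|Δx|,|Δy|) over the edges gives the boundary count: gcd(28,3) + gcd(4,15) + gcd(24,18) = 1+1+6 = 8.
By Pick's theorem A = I + B/2 − 1, so I = 216 − 8/2 + 1 = 213.

213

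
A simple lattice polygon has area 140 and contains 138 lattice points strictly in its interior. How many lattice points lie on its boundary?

Pick's theorem gives A = I + B/2 − 1, so B = 2(A − I + 1) = 2(140 − 138 + 1) = 6.

6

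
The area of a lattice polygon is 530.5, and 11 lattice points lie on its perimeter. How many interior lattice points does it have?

526

From Pick's theorem, I = A − B/2 + 1 = 530.5 − 11/2 + 1 = 526.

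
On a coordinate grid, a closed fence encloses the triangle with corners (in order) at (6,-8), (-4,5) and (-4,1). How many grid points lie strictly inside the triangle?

18

Using the shoelace formula, 2A = |(6·5 − (-4)·(-8)) + ((-4)·1 − (-4)·5) + ((-4)·(-8) − 6·1)| = 40, so the area is 20.
Summing gcd(|Δx|,|Δy|) over the edges gives the boundary count: gcd(10,13) + gcd(0,4) + gcd(10,9) = 1+4+1 = 6.
Pick's theorem gives I = A − B/2 + 1 = 20 − 6/2 + 1 = 18.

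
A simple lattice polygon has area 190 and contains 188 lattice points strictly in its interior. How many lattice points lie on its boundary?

Pick's theorem gives A = I + B/2 − 1, so B = 2(A − I + 1) = 2(190 − 188 + 1) = 6.

6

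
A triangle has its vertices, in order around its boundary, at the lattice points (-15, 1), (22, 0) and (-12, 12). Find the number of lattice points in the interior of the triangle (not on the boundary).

204

Using the shoelace formula, 2A = |[(-15)·0 − 22·1] + [22·12 − (-12)·0] + [(-12)·1 − (-15)·12]| = 410, so the area is 205.
The number of boundary lattice points is Σ gcd(|Δx|,|Δy|) = gcd(37,1) + gcd(34,12) + gcd(3,11) = 1+2+1 = 4.
By Pick's theorem A = I + B/2 − 1, so I = 205 − 4/2 + 1 = 204.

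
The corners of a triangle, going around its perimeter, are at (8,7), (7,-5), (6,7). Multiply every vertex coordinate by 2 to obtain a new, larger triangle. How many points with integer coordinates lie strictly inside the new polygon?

Using the shoelace formula, 2A = |[8·(-5) − 7·7] + [7·7 − 6·(-5)] + [6·7 − 8·7]| = 24, so the area is 12.
The number of boundary lattice points is Σ gcd(|Δx|,|Δy|) = gcd(1,12) + gcd(1,12) + gcd(2,0) = 1+1+2 = 4.
Scaling by 2 multiplies the area by 2² = 4 (so the new area is 48) and multiplies the boundary lattice-point count by 2, giving 8.
By Pick's theorem, the interior count of the dilated polygon is 48 − 8/2 + 1 = 45.

45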